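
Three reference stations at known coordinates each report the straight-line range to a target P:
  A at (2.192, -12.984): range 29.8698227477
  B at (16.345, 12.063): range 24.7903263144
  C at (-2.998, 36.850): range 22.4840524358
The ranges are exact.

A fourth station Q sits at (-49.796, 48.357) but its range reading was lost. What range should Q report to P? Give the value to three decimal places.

53.268

eq1: (x − 2.192)² + (y + 12.984)² = 29.8698227477²
eq2: (x − 16.345)² + (y − 12.063)² = 24.7903263144²
eq3: (x + 2.998)² + (y − 36.850)² = 22.4840524358²
eq3−eq1, eq3−eq2 (x²,y² cancel):
  10.380·x − 99.668·y = -1580.195081
  38.686·x − 49.574·y = -1063.263175
det = 10.380·-49.574 − -99.668·38.686 = 3341.178128
x = (-1580.195081·-49.574 − -99.668·-1063.263175) / 3341.178128 = -8.271550
y = (10.380·-1063.263175 − -1580.195081·38.686) / 3341.178128 = 14.993141
|P − Q| = √((-8.271550 − -49.796)² + (14.993141 − 48.357)²) = 53.267504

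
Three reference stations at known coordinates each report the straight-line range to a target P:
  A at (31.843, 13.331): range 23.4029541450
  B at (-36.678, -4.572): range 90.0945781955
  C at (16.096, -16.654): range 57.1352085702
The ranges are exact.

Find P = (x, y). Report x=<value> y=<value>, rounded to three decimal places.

eq1: (x − 31.843)² + (y − 13.331)² = 23.4029541450²
eq2: (x + 36.678)² + (y + 4.572)² = 90.0945781955²
eq3: (x − 16.096)² + (y + 16.654)² = 57.1352085702²
eq1−eq2, eq1−eq3 (x²,y² cancel):
  -137.042·x − 35.806·y = -7394.848100
  -31.494·x − 59.970·y = -3371.989074
det = -137.042·-59.970 − -35.806·-31.494 = 7090.734576
x = (-7394.848100·-59.970 − -35.806·-3371.989074) / 7090.734576 = 45.514551
y = (-137.042·-3371.989074 − -7394.848100·-31.494) / 7090.734576 = 32.325393

x=45.515 y=32.325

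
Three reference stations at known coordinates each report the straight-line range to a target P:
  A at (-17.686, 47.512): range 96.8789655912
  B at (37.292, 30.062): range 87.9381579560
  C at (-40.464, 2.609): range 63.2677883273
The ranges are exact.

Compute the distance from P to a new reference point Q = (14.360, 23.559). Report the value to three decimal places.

73.792

eq1: (x + 17.686)² + (y − 47.512)² = 96.8789655912²
eq2: (x − 37.292)² + (y − 30.062)² = 87.9381579560²
eq3: (x + 40.464)² + (y − 2.609)² = 63.2677883273²
eq1−eq3, eq1−eq2 (x²,y² cancel):
  -45.556·x − 89.806·y = 4456.678371
  109.956·x − 34.900·y = 1376.646717
det = -45.556·-34.900 − -89.806·109.956 = 11464.612936
x = (4456.678371·-34.900 − -89.806·1376.646717) / 11464.612936 = -2.783080
y = (-45.556·1376.646717 − 4456.678371·109.956) / 11464.612936 = -48.213843
|P − Q| = √((-2.783080 − 14.360)² + (-48.213843 − 23.559)²) = 73.791776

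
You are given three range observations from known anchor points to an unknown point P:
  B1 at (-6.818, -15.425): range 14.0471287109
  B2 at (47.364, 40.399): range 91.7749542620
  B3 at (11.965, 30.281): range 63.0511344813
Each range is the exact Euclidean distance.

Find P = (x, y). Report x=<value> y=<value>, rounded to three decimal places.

eq1: (x + 6.818)² + (y + 15.425)² = 14.0471287109²
eq2: (x − 47.364)² + (y − 40.399)² = 91.7749542620²
eq3: (x − 11.965)² + (y − 30.281)² = 63.0511344813²
eq1−eq2, eq1−eq3 (x²,y² cancel):
  108.364·x + 111.648·y = -4634.308457
  37.566·x + 91.412·y = -3002.439297
det = 108.364·91.412 − 111.648·37.566 = 5711.601200
x = (-4634.308457·91.412 − 111.648·-3002.439297) / 5711.601200 = -15.479908
y = (108.364·-3002.439297 − -4634.308457·37.566) / 5711.601200 = -26.483624

x=-15.480 y=-26.484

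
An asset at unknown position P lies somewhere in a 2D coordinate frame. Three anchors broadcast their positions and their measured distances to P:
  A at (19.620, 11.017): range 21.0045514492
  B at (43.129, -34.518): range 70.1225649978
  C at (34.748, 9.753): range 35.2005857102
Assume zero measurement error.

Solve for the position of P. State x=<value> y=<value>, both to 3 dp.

x=1.794 y=22.126

eq1: (x − 19.620)² + (y − 11.017)² = 21.0045514492²
eq2: (x − 43.129)² + (y + 34.518)² = 70.1225649978²
eq3: (x − 34.748)² + (y − 9.753)² = 35.2005857102²
eq1−eq3, eq1−eq2 (x²,y² cancel):
  30.256·x − 2.528·y = -1.664229
  47.018·x − 91.070·y = -1930.698664
det = 30.256·-91.070 − -2.528·47.018 = -2636.552416
x = (-1.664229·-91.070 − -2.528·-1930.698664) / -2636.552416 = 1.793723
y = (30.256·-1930.698664 − -1.664229·47.018) / -2636.552416 = 22.126232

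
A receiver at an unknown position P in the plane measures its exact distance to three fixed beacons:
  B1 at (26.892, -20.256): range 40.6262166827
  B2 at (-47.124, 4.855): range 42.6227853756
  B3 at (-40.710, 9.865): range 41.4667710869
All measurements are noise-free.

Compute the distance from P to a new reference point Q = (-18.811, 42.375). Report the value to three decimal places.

eq1: (x − 26.892)² + (y + 20.256)² = 40.6262166827²
eq2: (x + 47.124)² + (y − 4.855)² = 42.6227853756²
eq3: (x + 40.710)² + (y − 9.865)² = 41.4667710869²
eq1−eq3, eq1−eq2 (x²,y² cancel):
  -135.204·x + 60.242·y = 552.133503
  -148.032·x + 50.222·y = 944.544850
det = -135.204·50.222 − 60.242·-148.032 = 2127.528456
x = (552.133503·50.222 − 60.242·944.544850) / 2127.528456 = -13.711695
y = (-135.204·944.544850 − 552.133503·-148.032) / 2127.528456 = -21.608555
|P − Q| = √((-13.711695 − -18.811)² + (-21.608555 − 42.375)²) = 64.186433

64.186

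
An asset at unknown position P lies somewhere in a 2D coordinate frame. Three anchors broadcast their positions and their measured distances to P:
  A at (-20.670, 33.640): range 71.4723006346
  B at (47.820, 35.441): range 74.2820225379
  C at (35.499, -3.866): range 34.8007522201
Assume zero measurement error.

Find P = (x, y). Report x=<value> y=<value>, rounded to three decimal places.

eq1: (x + 20.670)² + (y − 33.640)² = 71.4723006346²
eq2: (x − 47.820)² + (y − 35.441)² = 74.2820225379²
eq3: (x − 35.499)² + (y + 3.866)² = 34.8007522201²
eq3−eq2, eq3−eq1 (x²,y² cancel):
  24.642·x + 78.614·y = -2039.034593
  -112.338·x + 75.012·y = -3613.423860
det = 24.642·75.012 − 78.614·-112.338 = 10679.785236
x = (-2039.034593·75.012 − 78.614·-3613.423860) / 10679.785236 = 12.276805
y = (24.642·-3613.423860 − -2039.034593·-112.338) / 10679.785236 = -29.785530

x=12.277 y=-29.786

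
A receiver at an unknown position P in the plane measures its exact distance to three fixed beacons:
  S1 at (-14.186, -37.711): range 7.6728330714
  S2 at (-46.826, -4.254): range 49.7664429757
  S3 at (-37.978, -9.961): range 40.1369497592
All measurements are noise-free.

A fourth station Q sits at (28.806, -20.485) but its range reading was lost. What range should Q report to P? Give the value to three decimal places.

52.315

eq1: (x + 14.186)² + (y + 37.711)² = 7.6728330714²
eq2: (x + 46.826)² + (y + 4.254)² = 49.7664429757²
eq3: (x + 37.978)² + (y + 9.961)² = 40.1369497592²
eq1−eq2, eq1−eq3 (x²,y² cancel):
  -65.280·x + 66.914·y = -1830.417804
  -47.584·x + 55.500·y = -1633.914481
det = -65.280·55.500 − 66.914·-47.584 = -439.004224
x = (-1830.417804·55.500 − 66.914·-1633.914481) / -439.004224 = -17.638931
y = (-65.280·-1633.914481 − -1830.417804·-47.584) / -439.004224 = -44.562980
|P − Q| = √((-17.638931 − 28.806)² + (-44.562980 − -20.485)²) = 52.315206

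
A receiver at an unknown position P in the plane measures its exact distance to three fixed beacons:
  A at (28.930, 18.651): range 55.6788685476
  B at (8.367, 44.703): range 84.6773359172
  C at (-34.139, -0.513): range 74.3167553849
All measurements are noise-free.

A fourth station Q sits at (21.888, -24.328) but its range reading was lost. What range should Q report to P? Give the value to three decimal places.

eq1: (x − 28.930)² + (y − 18.651)² = 55.6788685476²
eq2: (x − 8.367)² + (y − 44.703)² = 84.6773359172²
eq3: (x + 34.139)² + (y + 0.513)² = 74.3167553849²
eq2−eq3, eq2−eq1 (x²,y² cancel):
  -85.012·x − 90.432·y = 744.640679
  41.126·x − 52.104·y = 3186.554618
det = -85.012·-52.104 − -90.432·41.126 = 8148.571680
x = (744.640679·-52.104 − -90.432·3186.554618) / 8148.571680 = 30.602633
y = (-85.012·3186.554618 − 744.640679·41.126) / 8148.571680 = -37.002739
|P − Q| = √((30.602633 − 21.888)² + (-37.002739 − -24.328)²) = 15.381607

15.382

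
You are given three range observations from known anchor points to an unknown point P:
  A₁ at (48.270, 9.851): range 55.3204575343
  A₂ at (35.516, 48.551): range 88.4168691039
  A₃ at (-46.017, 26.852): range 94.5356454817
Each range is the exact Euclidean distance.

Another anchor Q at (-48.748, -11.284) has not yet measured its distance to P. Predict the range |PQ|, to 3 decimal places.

eq1: (x − 48.270)² + (y − 9.851)² = 55.3204575343²
eq2: (x − 35.516)² + (y − 48.551)² = 88.4168691039²
eq3: (x + 46.017)² + (y − 26.852)² = 94.5356454817²
eq1−eq3, eq1−eq2 (x²,y² cancel):
  -188.574·x + 34.002·y = -5465.076153
  -25.508·x + 77.400·y = -3565.638964
det = -188.574·77.400 − 34.002·-25.508 = -13728.304584
x = (-5465.076153·77.400 − 34.002·-3565.638964) / -13728.304584 = 21.980721
y = (-188.574·-3565.638964 − -5465.076153·-25.508) / -13728.304584 = -38.823704
|P − Q| = √((21.980721 − -48.748)² + (-38.823704 − -11.284)²) = 75.901168

75.901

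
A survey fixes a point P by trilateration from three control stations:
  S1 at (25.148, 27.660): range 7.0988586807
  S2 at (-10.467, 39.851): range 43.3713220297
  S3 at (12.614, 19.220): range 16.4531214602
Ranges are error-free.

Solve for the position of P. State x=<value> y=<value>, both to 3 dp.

eq1: (x − 25.148)² + (y − 27.660)² = 7.0988586807²
eq2: (x + 10.467)² + (y − 39.851)² = 43.3713220297²
eq3: (x − 12.614)² + (y − 19.220)² = 16.4531214602²
eq1−eq2, eq1−eq3 (x²,y² cancel):
  -71.230·x + 24.382·y = -1530.514994
  -25.068·x − 16.880·y = -1089.287519
det = -71.230·-16.880 − 24.382·-25.068 = 1813.570376
x = (-1530.514994·-16.880 − 24.382·-1089.287519) / 1813.570376 = 28.890029
y = (-71.230·-1089.287519 − -1530.514994·-25.068) / 1813.570376 = 21.627504

x=28.890 y=21.628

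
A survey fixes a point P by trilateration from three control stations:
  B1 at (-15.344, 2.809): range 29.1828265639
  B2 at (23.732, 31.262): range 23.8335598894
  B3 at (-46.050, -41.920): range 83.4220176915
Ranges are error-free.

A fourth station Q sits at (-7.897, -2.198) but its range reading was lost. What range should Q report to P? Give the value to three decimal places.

eq1: (x + 15.344)² + (y − 2.809)² = 29.1828265639²
eq2: (x − 23.732)² + (y − 31.262)² = 23.8335598894²
eq3: (x + 46.050)² + (y + 41.920)² = 83.4220176915²
eq2−eq3, eq2−eq1 (x²,y² cancel):
  -139.564·x − 146.364·y = -4053.826027
  -78.152·x − 56.906·y = -1580.790440
det = -139.564·-56.906 − -146.364·-78.152 = -3496.610344
x = (-4053.826027·-56.906 − -146.364·-1580.790440) / -3496.610344 = 0.195557
y = (-139.564·-1580.790440 − -4053.826027·-78.152) / -3496.610344 = 27.510407
|P − Q| = √((0.195557 − -7.897)² + (27.510407 − -2.198)²) = 30.790891

30.791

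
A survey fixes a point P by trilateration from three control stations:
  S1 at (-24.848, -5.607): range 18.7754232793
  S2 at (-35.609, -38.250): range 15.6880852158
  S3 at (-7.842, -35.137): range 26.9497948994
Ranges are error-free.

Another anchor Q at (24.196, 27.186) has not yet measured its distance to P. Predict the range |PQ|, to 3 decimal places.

75.277

eq1: (x + 24.848)² + (y + 5.607)² = 18.7754232793²
eq2: (x + 35.609)² + (y + 38.250)² = 15.6880852158²
eq3: (x + 7.842)² + (y + 35.137)² = 26.9497948994²
eq3−eq1, eq3−eq2 (x²,y² cancel):
  -34.012·x + 59.060·y = -273.469254
  -55.534·x − 6.226·y = 1915.133075
det = -34.012·-6.226 − 59.060·-55.534 = 3491.596752
x = (-273.469254·-6.226 − 59.060·1915.133075) / 3491.596752 = -31.906646
y = (-34.012·1915.133075 − -273.469254·-55.534) / 3491.596752 = -23.005047
|P − Q| = √((-31.906646 − 24.196)² + (-23.005047 − 27.186)²) = 75.277142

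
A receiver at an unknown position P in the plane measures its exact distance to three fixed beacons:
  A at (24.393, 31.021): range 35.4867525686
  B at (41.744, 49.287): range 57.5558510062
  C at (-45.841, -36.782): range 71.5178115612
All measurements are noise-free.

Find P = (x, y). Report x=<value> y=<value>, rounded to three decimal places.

x=-10.659 y=25.484

eq1: (x − 24.393)² + (y − 31.021)² = 35.4867525686²
eq2: (x − 41.744)² + (y − 49.287)² = 57.5558510062²
eq3: (x + 45.841)² + (y + 36.782)² = 71.5178115612²
eq3−eq1, eq3−eq2 (x²,y² cancel):
  140.468·x + 135.606·y = 1958.495848
  175.170·x + 172.138·y = 2519.578485
det = 140.468·172.138 − 135.606·175.170 = 425.777564
x = (1958.495848·172.138 − 135.606·2519.578485) / 425.777564 = -10.659091
y = (140.468·2519.578485 − 1958.495848·175.170) / 425.777564 = 25.483807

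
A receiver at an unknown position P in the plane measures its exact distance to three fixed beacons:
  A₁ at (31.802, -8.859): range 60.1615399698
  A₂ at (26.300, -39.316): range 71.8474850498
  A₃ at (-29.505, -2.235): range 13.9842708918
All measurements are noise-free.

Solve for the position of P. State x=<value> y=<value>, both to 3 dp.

eq1: (x − 31.802)² + (y + 8.859)² = 60.1615399698²
eq2: (x − 26.300)² + (y + 39.316)² = 71.8474850498²
eq3: (x + 29.505)² + (y + 2.235)² = 13.9842708918²
eq2−eq1, eq2−eq3 (x²,y² cancel):
  11.004·x + 60.914·y = 395.061445
  -111.610·x + 74.162·y = 3604.603670
det = 11.004·74.162 − 60.914·-111.610 = 7614.690188
x = (395.061445·74.162 − 60.914·3604.603670) / 7614.690188 = -24.987528
y = (11.004·3604.603670 − 395.061445·-111.610) / 7614.690188 = 10.999511

x=-24.988 y=11.000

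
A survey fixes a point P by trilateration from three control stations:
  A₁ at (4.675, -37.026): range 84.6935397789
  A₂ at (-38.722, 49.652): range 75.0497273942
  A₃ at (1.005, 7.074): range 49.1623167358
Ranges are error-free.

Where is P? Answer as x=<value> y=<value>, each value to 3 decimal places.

x=35.905 y=41.699

eq1: (x − 4.675)² + (y + 37.026)² = 84.6935397789²
eq2: (x + 38.722)² + (y − 49.652)² = 75.0497273942²
eq3: (x − 1.005)² + (y − 7.074)² = 49.1623167358²
eq2−eq1, eq2−eq3 (x²,y² cancel):
  86.794·x − 173.356·y = -4112.468185
  79.454·x − 85.156·y = -698.134692
det = 86.794·-85.156 − -173.356·79.454 = 6382.797760
x = (-4112.468185·-85.156 − -173.356·-698.134692) / 6382.797760 = 35.905180
y = (86.794·-698.134692 − -4112.468185·79.454) / 6382.797760 = 41.699292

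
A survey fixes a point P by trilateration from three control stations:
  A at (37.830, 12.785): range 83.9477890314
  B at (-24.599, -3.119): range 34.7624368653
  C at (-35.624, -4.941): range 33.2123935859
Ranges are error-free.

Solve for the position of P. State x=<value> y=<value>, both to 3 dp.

x=-29.349 y=-37.555

eq1: (x − 37.830)² + (y − 12.785)² = 83.9477890314²
eq2: (x + 24.599)² + (y + 3.119)² = 34.7624368653²
eq3: (x + 35.624)² + (y + 4.941)² = 33.2123935859²
eq1−eq2, eq1−eq3 (x²,y² cancel):
  -124.858·x − 31.808·y = 4859.078103
  -146.908·x − 35.452·y = 5643.085928
det = -124.858·-35.452 − -31.808·-146.908 = -246.383848
x = (4859.078103·-35.452 − -31.808·5643.085928) / -246.383848 = -29.349490
y = (-124.858·5643.085928 − 4859.078103·-146.908) / -246.383848 = -37.555316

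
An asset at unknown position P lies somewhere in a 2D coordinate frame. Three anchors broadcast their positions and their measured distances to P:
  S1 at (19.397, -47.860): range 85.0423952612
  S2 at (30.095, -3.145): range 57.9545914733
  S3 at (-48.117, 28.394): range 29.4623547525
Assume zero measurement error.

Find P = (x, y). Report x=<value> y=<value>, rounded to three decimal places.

eq1: (x − 19.397)² + (y + 47.860)² = 85.0423952612²
eq2: (x − 30.095)² + (y + 3.145)² = 57.9545914733²
eq3: (x + 48.117)² + (y − 28.394)² = 29.4623547525²
eq3−eq2, eq3−eq1 (x²,y² cancel):
  156.424·x − 63.078·y = -4696.569200
  135.028·x − 152.508·y = -6818.820360
det = 156.424·-152.508 − -63.078·135.028 = -15338.615208
x = (-4696.569200·-152.508 − -63.078·-6818.820360) / -15338.615208 = -18.655323
y = (156.424·-6818.820360 − -4696.569200·135.028) / -15338.615208 = 28.194123

x=-18.655 y=28.194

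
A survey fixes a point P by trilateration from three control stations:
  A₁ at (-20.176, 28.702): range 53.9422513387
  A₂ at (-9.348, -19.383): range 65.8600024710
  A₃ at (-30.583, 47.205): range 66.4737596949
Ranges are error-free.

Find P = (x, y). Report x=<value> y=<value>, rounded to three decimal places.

x=33.739 y=30.427

eq1: (x + 20.176)² + (y − 28.702)² = 53.9422513387²
eq2: (x + 9.348)² + (y + 19.383)² = 65.8600024710²
eq3: (x + 30.583)² + (y − 47.205)² = 66.4737596949²
eq3−eq1, eq3−eq2 (x²,y² cancel):
  20.814·x − 37.006·y = -423.761886
  42.470·x − 133.176·y = -2619.325318
det = 20.814·-133.176 − -37.006·42.470 = -1200.280444
x = (-423.761886·-133.176 − -37.006·-2619.325318) / -1200.280444 = 33.738648
y = (20.814·-2619.325318 − -423.761886·42.470) / -1200.280444 = 30.427447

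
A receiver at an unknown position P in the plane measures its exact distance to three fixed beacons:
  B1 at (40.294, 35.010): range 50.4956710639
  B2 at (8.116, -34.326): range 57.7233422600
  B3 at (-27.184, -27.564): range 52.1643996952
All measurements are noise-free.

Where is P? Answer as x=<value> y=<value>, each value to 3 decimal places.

eq1: (x − 40.294)² + (y − 35.010)² = 50.4956710639²
eq2: (x − 8.116)² + (y + 34.326)² = 57.7233422600²
eq3: (x + 27.184)² + (y + 27.564)² = 52.1643996952²
eq3−eq1, eq3−eq2 (x²,y² cancel):
  134.956·x + 125.148·y = 1521.874383
  70.600·x − 13.524·y = -865.459866
det = 134.956·-13.524 − 125.148·70.600 = -10660.593744
x = (1521.874383·-13.524 − 125.148·-865.459866) / -10660.593744 = -8.229255
y = (134.956·-865.459866 − 1521.874383·70.600) / -10660.593744 = 21.034788

x=-8.229 y=21.035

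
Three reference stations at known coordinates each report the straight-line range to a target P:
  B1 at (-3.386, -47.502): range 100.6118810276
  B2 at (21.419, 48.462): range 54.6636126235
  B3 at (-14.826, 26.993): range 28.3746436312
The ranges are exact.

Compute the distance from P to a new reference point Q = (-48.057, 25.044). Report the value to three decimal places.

eq1: (x + 3.386)² + (y + 47.502)² = 100.6118810276²
eq2: (x − 21.419)² + (y − 48.462)² = 54.6636126235²
eq3: (x + 14.826)² + (y − 26.993)² = 28.3746436312²
eq2−eq3, eq2−eq1 (x²,y² cancel):
  -72.490·x − 42.938·y = 324.083464
  -49.610·x − 191.928·y = -7674.074064
det = -72.490·-191.928 − -42.938·-49.610 = 11782.706540
x = (324.083464·-191.928 − -42.938·-7674.074064) / 11782.706540 = -33.244491
y = (-72.490·-7674.074064 − 324.083464·-49.610) / 11782.706540 = 48.577244
|P − Q| = √((-33.244491 − -48.057)² + (48.577244 − 25.044)²) = 27.806905

27.807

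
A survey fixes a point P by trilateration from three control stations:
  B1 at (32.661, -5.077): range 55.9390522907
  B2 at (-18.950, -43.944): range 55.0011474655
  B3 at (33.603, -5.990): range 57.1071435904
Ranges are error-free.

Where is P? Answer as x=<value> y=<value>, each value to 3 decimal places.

eq1: (x − 32.661)² + (y + 5.077)² = 55.9390522907²
eq2: (x + 18.950)² + (y + 43.944)² = 55.0011474655²
eq3: (x − 33.603)² + (y + 5.990)² = 57.1071435904²
eq1−eq2, eq1−eq3 (x²,y² cancel):
  -103.222·x − 77.734·y = 1301.712135
  1.884·x − 1.826·y = -59.523419
det = -103.222·-1.826 − -77.734·1.884 = 334.934228
x = (1301.712135·-1.826 − -77.734·-59.523419) / 334.934228 = -20.911329
y = (-103.222·-59.523419 − 1301.712135·1.884) / 334.934228 = 11.022166

x=-20.911 y=11.022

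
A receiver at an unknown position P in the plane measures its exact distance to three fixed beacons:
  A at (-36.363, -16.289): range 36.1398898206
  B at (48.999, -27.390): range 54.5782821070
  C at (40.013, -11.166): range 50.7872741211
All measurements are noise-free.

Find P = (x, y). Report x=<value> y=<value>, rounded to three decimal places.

x=-5.120 y=-34.454

eq1: (x + 36.363)² + (y + 16.289)² = 36.1398898206²
eq2: (x − 48.999)² + (y + 27.390)² = 54.5782821070²
eq3: (x − 40.013)² + (y + 11.166)² = 50.7872741211²
eq1−eq2, eq1−eq3 (x²,y² cancel):
  170.724·x − 22.202·y = -109.182431
  152.752·x + 10.246·y = -1135.135141
det = 170.724·10.246 − -22.202·152.752 = 5140.638008
x = (-109.182431·10.246 − -22.202·-1135.135141) / 5140.638008 = -5.120173
y = (170.724·-1135.135141 − -109.182431·152.752) / 5140.638008 = -34.454279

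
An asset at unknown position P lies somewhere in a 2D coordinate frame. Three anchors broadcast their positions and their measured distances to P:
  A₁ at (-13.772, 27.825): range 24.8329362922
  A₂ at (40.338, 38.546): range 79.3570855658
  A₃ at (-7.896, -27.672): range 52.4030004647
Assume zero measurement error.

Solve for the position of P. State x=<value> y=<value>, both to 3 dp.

x=-35.926 y=16.605

eq1: (x + 13.772)² + (y − 27.825)² = 24.8329362922²
eq2: (x − 40.338)² + (y − 38.546)² = 79.3570855658²
eq3: (x + 7.896)² + (y + 27.672)² = 52.4030004647²
eq3−eq1, eq3−eq2 (x²,y² cancel):
  -11.752·x + 110.994·y = 2265.211942
  96.468·x + 132.436·y = -1266.610612
det = -11.752·132.436 − 110.994·96.468 = -12263.757064
x = (2265.211942·132.436 − 110.994·-1266.610612) / -12263.757064 = -35.925515
y = (-11.752·-1266.610612 − 2265.211942·96.468) / -12263.757064 = 16.604639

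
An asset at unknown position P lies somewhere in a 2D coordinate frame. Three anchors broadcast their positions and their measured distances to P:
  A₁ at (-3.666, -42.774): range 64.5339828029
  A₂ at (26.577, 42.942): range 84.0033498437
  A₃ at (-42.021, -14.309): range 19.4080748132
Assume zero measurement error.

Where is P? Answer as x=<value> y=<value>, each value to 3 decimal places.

x=-47.945 y=4.173

eq1: (x + 3.666)² + (y + 42.774)² = 64.5339828029²
eq2: (x − 26.577)² + (y − 42.942)² = 84.0033498437²
eq3: (x + 42.021)² + (y + 14.309)² = 19.4080748132²
eq2−eq1, eq2−eq3 (x²,y² cancel):
  -60.486·x − 171.432·y = 2184.630188
  -137.196·x − 114.502·y = 6100.049046
det = -60.486·-114.502 − -171.432·-137.196 = -16594.016700
x = (2184.630188·-114.502 − -171.432·6100.049046) / -16594.016700 = -47.944937
y = (-60.486·6100.049046 − 2184.630188·-137.196) / -16594.016700 = 4.172892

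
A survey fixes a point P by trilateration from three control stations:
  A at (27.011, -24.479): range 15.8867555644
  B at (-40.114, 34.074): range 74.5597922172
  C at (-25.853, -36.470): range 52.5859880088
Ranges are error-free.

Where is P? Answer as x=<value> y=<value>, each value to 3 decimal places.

x=19.778 y=-10.334

eq1: (x − 27.011)² + (y + 24.479)² = 15.8867555644²
eq2: (x + 40.114)² + (y − 34.074)² = 74.5597922172²
eq3: (x + 25.853)² + (y + 36.470)² = 52.5859880088²
eq2−eq3, eq2−eq1 (x²,y² cancel):
  28.522·x − 141.088·y = 2022.144518
  134.250·x − 117.106·y = 3865.418703
det = 28.522·-117.106 − -141.088·134.250 = 15600.966668
x = (2022.144518·-117.106 − -141.088·3865.418703) / 15600.966668 = 19.778194
y = (28.522·3865.418703 − 2022.144518·134.250) / 15600.966668 = -10.334195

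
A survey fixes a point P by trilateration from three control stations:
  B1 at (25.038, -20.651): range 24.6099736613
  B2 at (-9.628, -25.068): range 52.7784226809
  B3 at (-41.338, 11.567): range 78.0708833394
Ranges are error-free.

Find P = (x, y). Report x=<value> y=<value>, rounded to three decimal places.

eq1: (x − 25.038)² + (y + 20.651)² = 24.6099736613²
eq2: (x + 9.628)² + (y + 25.068)² = 52.7784226809²
eq3: (x + 41.338)² + (y − 11.567)² = 78.0708833394²
eq1−eq2, eq1−eq3 (x²,y² cancel):
  -69.332·x − 8.834·y = -2512.173334
  -132.752·x + 64.436·y = -4700.151534
det = -69.332·64.436 − -8.834·-132.752 = -5640.207920
x = (-2512.173334·64.436 − -8.834·-4700.151534) / -5640.207920 = 36.061710
y = (-69.332·-4700.151534 − -2512.173334·-132.752) / -5640.207920 = 1.351923

x=36.062 y=1.352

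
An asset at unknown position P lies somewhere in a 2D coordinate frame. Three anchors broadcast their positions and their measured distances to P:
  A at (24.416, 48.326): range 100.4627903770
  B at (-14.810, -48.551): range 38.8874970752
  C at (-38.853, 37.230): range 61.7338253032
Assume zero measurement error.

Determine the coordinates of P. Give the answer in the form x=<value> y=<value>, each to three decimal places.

x=-45.117 y=-24.185

eq1: (x − 24.416)² + (y − 48.326)² = 100.4627903770²
eq2: (x + 14.810)² + (y + 48.551)² = 38.8874970752²
eq3: (x + 38.853)² + (y − 37.230)² = 61.7338253032²
eq2−eq1, eq2−eq3 (x²,y² cancel):
  78.452·x + 193.754·y = -8225.527191
  -48.086·x + 171.562·y = -1979.734950
det = 78.452·171.562 − 193.754·-48.086 = 22776.236868
x = (-8225.527191·171.562 − 193.754·-1979.734950) / 22776.236868 = -45.117476
y = (78.452·-1979.734950 − -8225.527191·-48.086) / 22776.236868 = -24.185157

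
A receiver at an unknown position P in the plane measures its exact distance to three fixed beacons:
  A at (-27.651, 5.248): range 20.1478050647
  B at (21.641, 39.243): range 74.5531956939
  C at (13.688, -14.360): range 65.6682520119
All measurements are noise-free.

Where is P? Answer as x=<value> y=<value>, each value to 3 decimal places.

eq1: (x + 27.651)² + (y − 5.248)² = 20.1478050647²
eq2: (x − 21.641)² + (y − 39.243)² = 74.5531956939²
eq3: (x − 13.688)² + (y + 14.360)² = 65.6682520119²
eq2−eq3, eq2−eq1 (x²,y² cancel):
  -15.906·x − 107.206·y = -368.915320
  -98.584·x − 67.990·y = 3936.018314
det = -15.906·-67.990 − -107.206·-98.584 = -9487.347364
x = (-368.915320·-67.990 − -107.206·3936.018314) / -9487.347364 = -47.120371
y = (-15.906·3936.018314 − -368.915320·-98.584) / -9487.347364 = 10.432363

x=-47.120 y=10.432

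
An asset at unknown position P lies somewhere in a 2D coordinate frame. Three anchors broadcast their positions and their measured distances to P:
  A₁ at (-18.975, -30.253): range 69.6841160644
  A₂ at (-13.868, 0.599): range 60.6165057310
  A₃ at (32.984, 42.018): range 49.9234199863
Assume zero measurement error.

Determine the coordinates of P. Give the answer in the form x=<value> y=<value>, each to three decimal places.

x=46.380 y=-6.075

eq1: (x + 18.975)² + (y + 30.253)² = 69.6841160644²
eq2: (x + 13.868)² + (y − 0.599)² = 60.6165057310²
eq3: (x − 32.984)² + (y − 42.018)² = 49.9234199863²
eq1−eq2, eq1−eq3 (x²,y² cancel):
  10.214·x + 61.704·y = 98.900856
  103.918·x + 144.542·y = 3941.690115
det = 10.214·144.542 − 61.704·103.918 = -4935.804284
x = (98.900856·144.542 − 61.704·3941.690115) / -4935.804284 = 46.380024
y = (10.214·3941.690115 − 98.900856·103.918) / -4935.804284 = -6.074561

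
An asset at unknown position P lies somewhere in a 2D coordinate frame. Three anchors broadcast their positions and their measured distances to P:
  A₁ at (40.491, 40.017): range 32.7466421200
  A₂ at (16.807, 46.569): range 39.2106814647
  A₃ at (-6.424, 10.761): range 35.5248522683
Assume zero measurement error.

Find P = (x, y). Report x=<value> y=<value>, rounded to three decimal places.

eq1: (x − 40.491)² + (y − 40.017)² = 32.7466421200²
eq2: (x − 16.807)² + (y − 46.569)² = 39.2106814647²
eq3: (x + 6.424)² + (y − 10.761)² = 35.5248522683²
eq2−eq1, eq2−eq3 (x²,y² cancel):
  47.368·x − 13.104·y = 1254.869331
  -46.462·x − 71.616·y = -2018.617701
det = 47.368·-71.616 − -13.104·-46.462 = -4001.144736
x = (1254.869331·-71.616 − -13.104·-2018.617701) / -4001.144736 = 29.071852
y = (47.368·-2018.617701 − 1254.869331·-46.462) / -4001.144736 = 9.325867

x=29.072 y=9.326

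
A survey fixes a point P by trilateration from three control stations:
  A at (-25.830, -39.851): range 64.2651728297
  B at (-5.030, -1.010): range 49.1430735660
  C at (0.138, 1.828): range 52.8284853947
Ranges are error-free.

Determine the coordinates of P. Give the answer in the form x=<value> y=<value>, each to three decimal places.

eq1: (x + 25.830)² + (y + 39.851)² = 64.2651728297²
eq2: (x + 5.030)² + (y + 1.010)² = 49.1430735660²
eq3: (x − 0.138)² + (y − 1.828)² = 52.8284853947²
eq1−eq3, eq1−eq2 (x²,y² cancel):
  51.936·x + 83.358·y = -912.766903
  41.600·x + 77.682·y = -513.999342
det = 51.936·77.682 − 83.358·41.600 = 566.799552
x = (-912.766903·77.682 − 83.358·-513.999342) / 566.799552 = -49.505335
y = (51.936·-513.999342 − -912.766903·41.600) / 566.799552 = 19.894217

x=-49.505 y=19.894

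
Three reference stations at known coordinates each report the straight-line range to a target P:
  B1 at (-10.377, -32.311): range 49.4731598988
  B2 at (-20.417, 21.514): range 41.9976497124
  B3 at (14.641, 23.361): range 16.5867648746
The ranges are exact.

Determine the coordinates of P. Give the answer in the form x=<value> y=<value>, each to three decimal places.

x=19.136 y=7.395

eq1: (x + 10.377)² + (y + 32.311)² = 49.4731598988²
eq2: (x + 20.417)² + (y − 21.514)² = 41.9976497124²
eq3: (x − 14.641)² + (y − 23.361)² = 16.5867648746²
eq2−eq1, eq2−eq3 (x²,y² cancel):
  20.080·x − 107.650·y = -411.814204
  70.116·x + 3.694·y = 1369.070929
det = 20.080·3.694 − -107.650·70.116 = 7622.162920
x = (-411.814204·3.694 − -107.650·1369.070929) / 7622.162920 = 19.136201
y = (20.080·1369.070929 − -411.814204·70.116) / 7622.162920 = 7.394976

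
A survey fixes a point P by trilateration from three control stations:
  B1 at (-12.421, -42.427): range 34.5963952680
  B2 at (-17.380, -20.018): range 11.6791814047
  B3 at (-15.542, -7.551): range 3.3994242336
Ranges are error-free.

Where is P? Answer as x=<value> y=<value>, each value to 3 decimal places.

x=-18.826 y=-8.429

eq1: (x + 12.421)² + (y + 42.427)² = 34.5963952680²
eq2: (x + 17.380)² + (y + 20.018)² = 11.6791814047²
eq3: (x + 15.542)² + (y + 7.551)² = 3.3994242336²
eq2−eq3, eq2−eq1 (x²,y² cancel):
  3.676·x + 24.934·y = -279.366166
  9.918·x − 44.818·y = 191.039559
det = 3.676·-44.818 − 24.934·9.918 = -412.046380
x = (-279.366166·-44.818 − 24.934·191.039559) / -412.046380 = -18.826163
y = (3.676·191.039559 − -279.366166·9.918) / -412.046380 = -8.428699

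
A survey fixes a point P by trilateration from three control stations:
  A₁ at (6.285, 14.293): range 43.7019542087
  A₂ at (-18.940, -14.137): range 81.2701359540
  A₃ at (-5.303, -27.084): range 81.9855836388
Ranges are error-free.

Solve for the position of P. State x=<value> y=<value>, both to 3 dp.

eq1: (x − 6.285)² + (y − 14.293)² = 43.7019542087²
eq2: (x + 18.940)² + (y + 14.137)² = 81.2701359540²
eq3: (x + 5.303)² + (y + 27.084)² = 81.9855836388²
eq1−eq2, eq1−eq3 (x²,y² cancel):
  -50.450·x − 56.860·y = -4380.186901
  -23.176·x − 82.754·y = -4293.901332
det = -50.450·-82.754 − -56.860·-23.176 = 2857.151940
x = (-4380.186901·-82.754 − -56.860·-4293.901332) / 2857.151940 = 41.414233
y = (-50.450·-4293.901332 − -4380.186901·-23.176) / 2857.151940 = 40.289111

x=41.414 y=40.289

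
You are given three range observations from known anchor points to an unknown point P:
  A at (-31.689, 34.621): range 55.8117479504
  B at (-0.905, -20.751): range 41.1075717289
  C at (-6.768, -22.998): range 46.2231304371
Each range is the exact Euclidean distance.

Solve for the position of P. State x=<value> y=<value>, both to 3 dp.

x=20.345 y=14.438

eq1: (x + 31.689)² + (y − 34.621)² = 55.8117479504²
eq2: (x + 0.905)² + (y + 20.751)² = 41.1075717289²
eq3: (x + 6.768)² + (y + 22.998)² = 46.2231304371²
eq3−eq1, eq3−eq2 (x²,y² cancel):
  -49.842·x + 115.238·y = 649.719112
  11.726·x + 4.494·y = 303.454532
det = -49.842·4.494 − 115.238·11.726 = -1575.270736
x = (649.719112·4.494 − 115.238·303.454532) / -1575.270736 = 20.345490
y = (-49.842·303.454532 − 649.719112·11.726) / -1575.270736 = 14.437764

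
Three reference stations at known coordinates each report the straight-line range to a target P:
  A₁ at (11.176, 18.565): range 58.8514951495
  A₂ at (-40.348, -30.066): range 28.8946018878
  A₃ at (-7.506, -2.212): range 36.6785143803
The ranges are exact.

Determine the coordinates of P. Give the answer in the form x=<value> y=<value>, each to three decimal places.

eq1: (x − 11.176)² + (y − 18.565)² = 58.8514951495²
eq2: (x + 40.348)² + (y + 30.066)² = 28.8946018878²
eq3: (x + 7.506)² + (y + 2.212)² = 36.6785143803²
eq2−eq3, eq2−eq1 (x²,y² cancel):
  65.684·x + 55.708·y = -2981.107879
  103.048·x + 97.262·y = -4690.963722
det = 65.684·97.262 − 55.708·103.048 = 647.959224
x = (-2981.107879·97.262 − 55.708·-4690.963722) / 647.959224 = -44.176094
y = (65.684·-4690.963722 − -2981.107879·103.048) / 647.959224 = -1.426103

x=-44.176 y=-1.426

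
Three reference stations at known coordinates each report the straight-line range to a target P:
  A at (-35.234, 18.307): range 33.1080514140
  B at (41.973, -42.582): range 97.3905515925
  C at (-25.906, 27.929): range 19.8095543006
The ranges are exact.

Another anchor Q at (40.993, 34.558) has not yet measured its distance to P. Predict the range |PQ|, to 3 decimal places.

eq1: (x + 35.234)² + (y − 18.307)² = 33.1080514140²
eq2: (x − 41.973)² + (y + 42.582)² = 97.3905515925²
eq3: (x + 25.906)² + (y − 27.929)² = 19.8095543006²
eq3−eq1, eq3−eq2 (x²,y² cancel):
  -18.656·x − 19.244·y = -578.293499
  135.758·x − 141.022·y = -6968.691522
det = -18.656·-141.022 − -19.244·135.758 = 5243.433384
x = (-578.293499·-141.022 − -19.244·-6968.691522) / 5243.433384 = -10.022706
y = (-18.656·-6968.691522 − -578.293499·135.758) / 5243.433384 = 39.767050
|P − Q| = √((-10.022706 − 40.993)² + (39.767050 − 34.558)²) = 51.280957

51.281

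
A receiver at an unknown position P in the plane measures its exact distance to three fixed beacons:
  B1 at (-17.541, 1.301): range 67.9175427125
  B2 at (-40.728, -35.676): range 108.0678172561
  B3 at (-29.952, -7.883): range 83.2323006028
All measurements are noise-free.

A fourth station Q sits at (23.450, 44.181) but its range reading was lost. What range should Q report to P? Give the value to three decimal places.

eq1: (x + 17.541)² + (y − 1.301)² = 67.9175427125²
eq2: (x + 40.728)² + (y + 35.676)² = 108.0678172561²
eq3: (x + 29.952)² + (y + 7.883)² = 83.2323006028²
eq3−eq2, eq3−eq1 (x²,y² cancel):
  -21.552·x − 55.586·y = -2778.754296
  24.822·x + 18.368·y = 1664.938545
det = -21.552·18.368 − -55.586·24.822 = 983.888556
x = (-2778.754296·18.368 − -55.586·1664.938545) / 983.888556 = 42.186805
y = (-21.552·1664.938545 − -2778.754296·24.822) / 983.888556 = 33.633366
|P − Q| = √((42.186805 − 23.450)² + (33.633366 − 44.181)²) = 21.501639

21.502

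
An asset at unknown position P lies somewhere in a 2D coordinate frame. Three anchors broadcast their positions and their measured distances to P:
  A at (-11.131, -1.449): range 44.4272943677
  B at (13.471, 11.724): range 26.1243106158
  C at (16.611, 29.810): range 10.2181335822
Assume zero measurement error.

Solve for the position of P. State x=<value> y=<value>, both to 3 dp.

x=10.022 y=37.620

eq1: (x + 11.131)² + (y + 1.449)² = 44.4272943677²
eq2: (x − 13.471)² + (y − 11.724)² = 26.1243106158²
eq3: (x − 16.611)² + (y − 29.810)² = 10.2181335822²
eq1−eq3, eq1−eq2 (x²,y² cancel):
  55.484·x + 62.518·y = 2907.936890
  49.204·x + 26.346·y = 1484.226135
det = 55.484·26.346 − 62.518·49.204 = -1614.354208
x = (2907.936890·26.346 − 62.518·1484.226135) / -1614.354208 = 10.021558
y = (55.484·1484.226135 − 2907.936890·49.204) / -1614.354208 = 37.619578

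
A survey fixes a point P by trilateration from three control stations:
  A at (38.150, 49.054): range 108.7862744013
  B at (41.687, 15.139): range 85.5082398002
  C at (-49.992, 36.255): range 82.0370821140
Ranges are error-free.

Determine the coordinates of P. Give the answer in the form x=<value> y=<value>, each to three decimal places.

eq1: (x − 38.150)² + (y − 49.054)² = 108.7862744013²
eq2: (x − 41.687)² + (y − 15.139)² = 85.5082398002²
eq3: (x + 49.992)² + (y − 36.255)² = 82.0370821140²
eq1−eq3, eq1−eq2 (x²,y² cancel):
  -176.284·x − 25.598·y = 5056.278329
  7.074·x − 67.830·y = 2628.072298
det = -176.284·-67.830 − -25.598·7.074 = 12138.423972
x = (5056.278329·-67.830 − -25.598·2628.072298) / 12138.423972 = -22.712501
y = (-176.284·2628.072298 − 5056.278329·7.074) / 12138.423972 = -41.113674

x=-22.713 y=-41.114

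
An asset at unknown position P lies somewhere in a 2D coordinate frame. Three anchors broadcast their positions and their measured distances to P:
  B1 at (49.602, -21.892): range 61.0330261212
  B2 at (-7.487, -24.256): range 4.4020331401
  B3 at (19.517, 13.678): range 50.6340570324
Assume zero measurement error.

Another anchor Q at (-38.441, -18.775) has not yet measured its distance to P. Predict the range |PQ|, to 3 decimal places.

eq1: (x − 49.602)² + (y + 21.892)² = 61.0330261212²
eq2: (x + 7.487)² + (y + 24.256)² = 4.4020331401²
eq3: (x − 19.517)² + (y − 13.678)² = 50.6340570324²
eq3−eq1, eq3−eq2 (x²,y² cancel):
  60.170·x − 71.140·y = 1210.394549
  -54.008·x − 75.868·y = 2620.837568
det = 60.170·-75.868 − -71.140·-54.008 = -8407.106680
x = (1210.394549·-75.868 − -71.140·2620.837568) / -8407.106680 = -11.254308
y = (60.170·2620.837568 − 1210.394549·-54.008) / -8407.106680 = -26.533122
|P − Q| = √((-11.254308 − -38.441)² + (-26.533122 − -18.775)²) = 28.271977

28.272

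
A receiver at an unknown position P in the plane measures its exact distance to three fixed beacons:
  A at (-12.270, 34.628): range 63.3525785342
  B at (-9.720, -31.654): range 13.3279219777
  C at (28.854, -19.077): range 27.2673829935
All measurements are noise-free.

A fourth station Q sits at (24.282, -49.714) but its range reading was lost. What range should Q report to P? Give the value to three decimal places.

eq1: (x + 12.270)² + (y − 34.628)² = 63.3525785342²
eq2: (x + 9.720)² + (y + 31.654)² = 13.3279219777²
eq3: (x − 28.854)² + (y + 19.077)² = 27.2673829935²
eq3−eq2, eq3−eq1 (x²,y² cancel):
  -77.148·x − 25.154·y = 465.845542
  -82.248·x + 107.410·y = -3116.872993
det = -77.148·107.410 − -25.154·-82.248 = -10355.332872
x = (465.845542·107.410 − -25.154·-3116.872993) / -10355.332872 = 2.739202
y = (-77.148·-3116.872993 − 465.845542·-82.248) / -10355.332872 = -26.920948
|P − Q| = √((2.739202 − 24.282)² + (-26.920948 − -49.714)²) = 31.362642

31.363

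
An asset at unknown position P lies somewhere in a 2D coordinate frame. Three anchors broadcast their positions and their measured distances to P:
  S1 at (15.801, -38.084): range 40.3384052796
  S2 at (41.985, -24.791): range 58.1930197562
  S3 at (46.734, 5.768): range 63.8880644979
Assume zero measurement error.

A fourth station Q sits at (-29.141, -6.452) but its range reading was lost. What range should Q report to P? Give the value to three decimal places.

15.350

eq1: (x − 15.801)² + (y + 38.084)² = 40.3384052796²
eq2: (x − 41.985)² + (y + 24.791)² = 58.1930197562²
eq3: (x − 46.734)² + (y − 5.768)² = 63.8880644979²
eq1−eq3, eq1−eq2 (x²,y² cancel):
  61.866·x + 87.704·y = -1937.223922
  52.368·x + 26.586·y = -1081.969359
det = 61.866·26.586 − 87.704·52.368 = -2948.113596
x = (-1937.223922·26.586 − 87.704·-1081.969359) / -2948.113596 = -14.717888
y = (61.866·-1081.969359 − -1937.223922·52.368) / -2948.113596 = -11.706274
|P − Q| = √((-14.717888 − -29.141)² + (-11.706274 − -6.452)²) = 15.350360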